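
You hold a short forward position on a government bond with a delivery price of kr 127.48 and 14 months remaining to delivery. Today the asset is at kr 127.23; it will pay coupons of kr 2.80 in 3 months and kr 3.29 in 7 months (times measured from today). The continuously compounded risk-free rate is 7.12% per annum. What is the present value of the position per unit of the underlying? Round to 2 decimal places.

PV(remaining coupons) I = 2.80·e^(−0.0712·3/12) + 3.29·e^(−0.0712·7/12) = 5.9068
Current forward F = (S − I)·e^(rT) = (127.23 − 5.9068)·e^(0.0712·14/12) = 121.3232 × 1.086614 = 131.8315
Value (long) = (F − K)·e^(−rT) = (131.8315 − 127.48) × 0.920290 = 4.0046
Short position value = −(long value) = -kr 4.00

-kr 4.00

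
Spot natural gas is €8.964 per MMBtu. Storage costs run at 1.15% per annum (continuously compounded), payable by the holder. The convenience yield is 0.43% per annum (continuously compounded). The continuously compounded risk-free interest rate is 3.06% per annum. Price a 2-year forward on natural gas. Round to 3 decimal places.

Net carry = r + u − y = 0.0306 + 0.0115 − 0.0043 = 0.0378
F = S·e^((r+u−y)T) = 8.964 · e^(0.0378 × 2) = 8.964 · e^0.075600
= 8.964 × 1.078531 = €9.668 per MMBtu

€9.668 per MMBtu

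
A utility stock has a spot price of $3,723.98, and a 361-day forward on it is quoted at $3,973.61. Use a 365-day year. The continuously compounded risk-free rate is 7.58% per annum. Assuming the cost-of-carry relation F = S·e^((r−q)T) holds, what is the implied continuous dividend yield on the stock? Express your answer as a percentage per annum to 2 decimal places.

1.02%

From F = S·e^((r−q)T): (r − q) = ln(F/S)/T
ln(3973.61/3723.98) = ln(1.067033) = 0.064882
(r − q) = 0.064882 / (361/365) = 0.065601
q = r − ln(F/S)/T = 0.0758 − 0.065601 = 0.010199
q = 1.02%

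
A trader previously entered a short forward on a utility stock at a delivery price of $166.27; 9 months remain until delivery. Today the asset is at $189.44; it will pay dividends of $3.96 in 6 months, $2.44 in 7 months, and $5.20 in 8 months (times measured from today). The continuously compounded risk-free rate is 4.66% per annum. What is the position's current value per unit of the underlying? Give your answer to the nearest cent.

PV(remaining dividends) I = 3.96·e^(−0.0466·6/12) + 2.44·e^(−0.0466·7/12) + 5.20·e^(−0.0466·8/12) = 11.2843
Current forward F = (S − I)·e^(rT) = (189.44 − 11.2843)·e^(0.0466·9/12) = 178.1557 × 1.035568 = 184.4923
Value (long) = (F − K)·e^(−rT) = (184.4923 − 166.27) × 0.965654 = 17.5964
Short position value = −(long value) = -$17.60

-$17.60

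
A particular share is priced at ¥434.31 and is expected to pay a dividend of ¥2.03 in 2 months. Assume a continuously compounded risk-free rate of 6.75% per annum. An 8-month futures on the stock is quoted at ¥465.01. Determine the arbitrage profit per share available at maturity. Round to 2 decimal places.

PV(dividends) I = 2.03·e^(−0.0675·2/12) = 2.0073
Fair futures F* = (S − I)·e^(rT) = (434.31 − 2.0073)·e^0.045000 = 432.3027 × 1.046028 = 452.2007
Market ¥465.01 > fair 452.2007: forward overpriced → cash-and-carry (borrow at r, buy the stock and collect the dividends, short the forward).
Profit at T = |F_mkt − F*| = |465.01 − 452.2007| = ¥12.81 per share

¥12.81 per share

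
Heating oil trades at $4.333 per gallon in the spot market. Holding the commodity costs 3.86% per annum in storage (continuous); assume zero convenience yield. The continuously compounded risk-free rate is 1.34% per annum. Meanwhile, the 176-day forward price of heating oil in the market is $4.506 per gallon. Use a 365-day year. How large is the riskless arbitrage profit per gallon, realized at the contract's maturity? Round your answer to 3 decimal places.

Fair forward: F* = S·e^(carry·T), with carry = (r + u) = 0.0134 + 0.0386 = 0.0520
F* = 4.333 · e^(0.0520 × 176/365) = 4.333 · e^0.025074 = 4.333 × 1.025391 = $4.4430
Market $4.506 > fair $4.4430: forward overpriced → cash-and-carry (buy spot, short the forward).
At maturity, profit = |F_mkt − F*| = |4.506 − 4.4430| = $0.063 per gallon

$0.063 per gallon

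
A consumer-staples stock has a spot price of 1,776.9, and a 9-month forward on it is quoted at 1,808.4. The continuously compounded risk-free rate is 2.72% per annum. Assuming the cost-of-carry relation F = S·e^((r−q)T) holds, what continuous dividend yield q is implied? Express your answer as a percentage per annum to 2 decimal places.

From F = S·e^((r−q)T): (r − q) = ln(F/S)/T
ln(1808.4/1776.9) = ln(1.017728) = 0.017573
(r − q) = 0.017573 / (9/12) = 0.023431
q = r − ln(F/S)/T = 0.0272 − 0.023431 = 0.003769
q = 0.38%

0.38%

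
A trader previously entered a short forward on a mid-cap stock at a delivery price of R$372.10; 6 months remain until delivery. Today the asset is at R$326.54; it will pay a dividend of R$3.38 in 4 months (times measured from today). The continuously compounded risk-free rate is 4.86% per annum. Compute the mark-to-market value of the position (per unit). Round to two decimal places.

R$39.95

PV(remaining dividends) I = 3.38·e^(−0.0486·4/12) = 3.3257
Current forward F = (S − I)·e^(rT) = (326.54 − 3.3257)·e^(0.0486·6/12) = 323.2143 × 1.024598 = 331.1647
Value (long) = (F − K)·e^(−rT) = (331.1647 − 372.10) × 0.975993 = -39.9526
Short position value = −(long value) = R$39.95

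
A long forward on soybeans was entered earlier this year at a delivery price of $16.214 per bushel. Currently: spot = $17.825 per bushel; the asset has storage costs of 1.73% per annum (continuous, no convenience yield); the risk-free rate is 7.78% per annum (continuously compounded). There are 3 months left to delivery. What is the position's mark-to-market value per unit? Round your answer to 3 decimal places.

Current fair forward for the remaining 3 months: F = S·e^((r + u)·T), (r + u) = 0.0778 + 0.0173 = 0.0951
F = 17.825 · e^(0.0951 × 3/12) = 17.825 × 1.024060 = 18.2539
Value of long forward = (F − K)·e^(−rT) = (18.2539 − 16.214) · e^(−0.0778·3/12)
= 2.0399 × 0.980738 = 2.001

$2.001 per bushel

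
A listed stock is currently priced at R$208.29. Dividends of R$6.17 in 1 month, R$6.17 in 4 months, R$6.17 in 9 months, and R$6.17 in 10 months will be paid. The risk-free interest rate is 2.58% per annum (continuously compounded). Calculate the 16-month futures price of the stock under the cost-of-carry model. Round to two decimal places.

PV(dividends) I = 6.17·e^(−0.0258·1/12) + 6.17·e^(−0.0258·4/12) + 6.17·e^(−0.0258·9/12) + 6.17·e^(−0.0258·10/12)
I = 6.1567 + 6.1172 + 6.0518 + 6.0388 = 24.3645
F = (S − I)·e^(rT) = (208.29 − 24.3645) · e^(0.0258·16/12)
= 183.9255 · e^0.034400 = 183.9255 × 1.034999 = R$190.36

R$190.36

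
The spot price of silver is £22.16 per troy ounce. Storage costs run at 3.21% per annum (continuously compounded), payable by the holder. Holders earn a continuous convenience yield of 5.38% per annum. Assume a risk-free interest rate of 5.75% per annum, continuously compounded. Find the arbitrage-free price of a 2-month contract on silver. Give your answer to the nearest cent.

£22.29 per troy ounce

Net carry = r + u − y = 0.0575 + 0.0321 − 0.0538 = 0.0358
F = S·e^((r+u−y)T) = 22.16 · e^(0.0358 × 2/12) = 22.16 · e^0.005967
= 22.16 × 1.005985 = £22.29 per troy ounce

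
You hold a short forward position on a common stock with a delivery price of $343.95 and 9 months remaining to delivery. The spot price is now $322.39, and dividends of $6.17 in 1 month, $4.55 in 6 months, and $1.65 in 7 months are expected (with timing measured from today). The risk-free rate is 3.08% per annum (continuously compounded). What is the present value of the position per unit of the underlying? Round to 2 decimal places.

$25.96

PV(remaining dividends) I = 6.17·e^(−0.0308·1/12) + 4.55·e^(−0.0308·6/12) + 1.65·e^(−0.0308·7/12) = 12.2553
Current forward F = (S − I)·e^(rT) = (322.39 − 12.2553)·e^(0.0308·9/12) = 310.1347 × 1.023369 = 317.3822
Value (long) = (F − K)·e^(−rT) = (317.3822 − 343.95) × 0.977165 = -25.9611
Short position value = −(long value) = $25.96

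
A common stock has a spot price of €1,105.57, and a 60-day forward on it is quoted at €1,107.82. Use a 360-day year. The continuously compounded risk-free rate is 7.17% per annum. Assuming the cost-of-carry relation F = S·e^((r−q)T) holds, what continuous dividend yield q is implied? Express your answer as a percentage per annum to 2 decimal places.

5.95%

From F = S·e^((r−q)T): (r − q) = ln(F/S)/T
ln(1107.82/1105.57) = ln(1.002035) = 0.002033
(r − q) = 0.002033 / (60/360) = 0.012198
q = r − ln(F/S)/T = 0.0717 − 0.012198 = 0.059502
q = 5.95%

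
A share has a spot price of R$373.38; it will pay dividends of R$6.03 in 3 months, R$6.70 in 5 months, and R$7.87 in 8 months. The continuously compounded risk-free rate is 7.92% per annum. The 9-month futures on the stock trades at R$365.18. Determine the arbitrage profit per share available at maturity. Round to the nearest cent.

R$9.98 per share

PV(dividends) I = 6.03·e^(−0.0792·3/12) + 6.70·e^(−0.0792·5/12) + 7.87·e^(−0.0792·8/12) = 19.8595
Fair futures F* = (S − I)·e^(rT) = (373.38 − 19.8595)·e^0.059400 = 353.5205 × 1.061200 = 375.1560
Market R$365.18 < fair 375.1560: forward underpriced → reverse cash-and-carry (short the stock, invest proceeds at r, pay the dividends, go long the forward).
Profit at T = |F_mkt − F*| = |365.18 − 375.1560| = R$9.98 per share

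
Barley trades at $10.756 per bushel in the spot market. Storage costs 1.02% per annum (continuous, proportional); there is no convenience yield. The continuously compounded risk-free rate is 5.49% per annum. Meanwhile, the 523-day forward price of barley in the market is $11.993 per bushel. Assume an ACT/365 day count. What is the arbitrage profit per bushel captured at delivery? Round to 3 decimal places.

$0.185 per bushel

Fair forward: F* = S·e^(carry·T), with carry = (r + u) = 0.0549 + 0.0102 = 0.0651
F* = 10.756 · e^(0.0651 × 523/365) = 10.756 · e^0.093280 = 10.756 × 1.097769 = $11.8076
Market $11.993 > fair $11.8076: forward overpriced → cash-and-carry (buy spot, short the forward).
At maturity, profit = |F_mkt − F*| = |11.993 − 11.8076| = $0.185 per bushel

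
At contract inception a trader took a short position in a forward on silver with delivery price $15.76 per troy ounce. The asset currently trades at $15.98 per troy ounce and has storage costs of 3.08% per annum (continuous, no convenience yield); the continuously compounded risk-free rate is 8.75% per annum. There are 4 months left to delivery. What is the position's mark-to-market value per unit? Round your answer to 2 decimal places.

Current fair forward for the remaining 4 months: F = S·e^((r + u)·T), (r + u) = 0.0875 + 0.0308 = 0.1183
F = 15.98 · e^(0.1183 × 4/12) = 15.98 × 1.040221 = 16.6227
Value of long forward = (F − K)·e^(−rT) = (16.6227 − 15.76) · e^(−0.0875·4/12)
= 0.8627 × 0.971255 = 0.84
Short position value = −(long value) = -$0.84

-$0.84 per troy ounce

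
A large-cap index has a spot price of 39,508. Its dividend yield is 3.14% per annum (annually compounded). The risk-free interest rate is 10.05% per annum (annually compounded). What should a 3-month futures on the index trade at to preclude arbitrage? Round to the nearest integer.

40,154

F = S · (1+r)^T / (1+q)^T
= 39508 × 1.024230 / 1.007759 = 39508 × 1.016344
F = 40,154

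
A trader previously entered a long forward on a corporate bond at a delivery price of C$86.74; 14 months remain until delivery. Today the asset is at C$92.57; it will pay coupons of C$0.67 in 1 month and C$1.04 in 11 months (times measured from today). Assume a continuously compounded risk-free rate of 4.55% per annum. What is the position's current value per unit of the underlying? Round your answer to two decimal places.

C$8.65

PV(remaining coupons) I = 0.67·e^(−0.0455·1/12) + 1.04·e^(−0.0455·11/12) = 1.6650
Current forward F = (S − I)·e^(rT) = (92.57 − 1.6650)·e^(0.0455·14/12) = 90.9050 × 1.054518 = 95.8610
Value (long) = (F − K)·e^(−rT) = (95.8610 − 86.74) × 0.948301 = 8.6495
Value = C$8.65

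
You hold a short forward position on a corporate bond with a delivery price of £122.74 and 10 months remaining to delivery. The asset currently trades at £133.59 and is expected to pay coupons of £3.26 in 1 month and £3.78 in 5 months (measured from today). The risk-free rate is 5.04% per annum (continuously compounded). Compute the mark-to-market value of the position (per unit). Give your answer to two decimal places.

-£8.95

PV(remaining coupons) I = 3.26·e^(−0.0504·1/12) + 3.78·e^(−0.0504·5/12) = 6.9478
Current forward F = (S − I)·e^(rT) = (133.59 − 6.9478)·e^(0.0504·10/12) = 126.6422 × 1.042894 = 132.0744
Value (long) = (F − K)·e^(−rT) = (132.0744 − 122.74) × 0.958870 = 8.9505
Short position value = −(long value) = -£8.95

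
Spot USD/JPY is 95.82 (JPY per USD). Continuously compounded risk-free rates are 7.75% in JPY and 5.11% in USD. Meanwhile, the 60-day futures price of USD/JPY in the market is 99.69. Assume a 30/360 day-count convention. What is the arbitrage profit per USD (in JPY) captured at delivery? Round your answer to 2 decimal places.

Fair futures: F* = S·e^(carry·T), with carry = (r_JPY − r_USD) = 0.0775 − 0.0511 = 0.0264
F* = 95.82 · e^(0.0264 × 60/360) = 95.82 · e^0.004400 = 95.82 × 1.004410 = 96.2426
Market 99.69 > fair 96.2426: forward overpriced → cash-and-carry (buy spot, short the forward).
At maturity, profit = |F_mkt − F*| = |99.69 − 96.2426| = 3.45 per USD (in JPY)

3.45 per USD (in JPY)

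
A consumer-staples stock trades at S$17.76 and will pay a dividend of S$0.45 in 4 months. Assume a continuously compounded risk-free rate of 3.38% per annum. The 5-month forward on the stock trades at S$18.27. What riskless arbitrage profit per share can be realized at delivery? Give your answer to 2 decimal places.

PV(dividends) I = 0.45·e^(−0.0338·4/12) = 0.4450
Fair forward F* = (S − I)·e^(rT) = (17.76 − 0.4450)·e^0.014083 = 17.3150 × 1.014183 = 17.5606
Market S$18.27 > fair 17.5606: forward overpriced → cash-and-carry (borrow at r, buy the stock and collect the dividends, short the forward).
Profit at T = |F_mkt − F*| = |18.27 − 17.5606| = S$0.71 per share

S$0.71 per share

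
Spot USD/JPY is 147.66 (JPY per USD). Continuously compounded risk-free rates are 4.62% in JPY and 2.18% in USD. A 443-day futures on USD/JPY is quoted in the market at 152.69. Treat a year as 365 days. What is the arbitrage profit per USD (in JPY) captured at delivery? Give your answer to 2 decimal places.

Fair futures: F* = S·e^(carry·T), with carry = (r_JPY − r_USD) = 0.0462 − 0.0218 = 0.0244
F* = 147.66 · e^(0.0244 × 443/365) = 147.66 · e^0.029614 = 147.66 × 1.030057 = 152.0982
Market 152.69 > fair 152.0982: forward overpriced → cash-and-carry (buy spot, short the forward).
At maturity, profit = |F_mkt − F*| = |152.69 − 152.0982| = 0.59 per USD (in JPY)

0.59 per USD (in JPY)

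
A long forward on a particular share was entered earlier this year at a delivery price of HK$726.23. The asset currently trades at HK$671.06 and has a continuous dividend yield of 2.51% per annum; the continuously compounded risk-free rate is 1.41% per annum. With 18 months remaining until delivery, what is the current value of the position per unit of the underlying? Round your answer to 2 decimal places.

-HK$64.77

Current fair forward for the remaining 18 months: F = S·e^((r − q)·T), (r − q) = 0.0141 − 0.0251 = -0.0110
F = 671.06 · e^(-0.0110 × 18/12) = 671.06 × 0.983635 = 660.0781
Value of long forward = (F − K)·e^(−rT) = (660.0781 − 726.23) · e^(−0.0141·18/12)
= -66.1519 × 0.979072 = -64.77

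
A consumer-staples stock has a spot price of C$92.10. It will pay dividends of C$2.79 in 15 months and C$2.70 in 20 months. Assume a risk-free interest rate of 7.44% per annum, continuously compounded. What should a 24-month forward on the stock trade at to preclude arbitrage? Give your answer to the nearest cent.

PV(dividends) I = 2.79·e^(−0.0744·15/12) + 2.70·e^(−0.0744·20/12)
I = 2.5422 + 2.3851 = 4.9273
F = (S − I)·e^(rT) = (92.10 − 4.9273) · e^(0.0744·24/12)
= 87.1727 · e^0.148800 = 87.1727 × 1.160441 = C$101.16

C$101.16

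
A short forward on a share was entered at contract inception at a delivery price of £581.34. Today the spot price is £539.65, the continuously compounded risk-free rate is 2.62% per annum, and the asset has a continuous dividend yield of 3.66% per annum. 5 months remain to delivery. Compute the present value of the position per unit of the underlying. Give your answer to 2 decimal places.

£43.55

Current fair forward for the remaining 5 months: F = S·e^((r − q)·T), (r − q) = 0.0262 − 0.0366 = -0.0104
F = 539.65 · e^(-0.0104 × 5/12) = 539.65 × 0.995676 = 537.3166
Value of long forward = (F − K)·e^(−rT) = (537.3166 − 581.34) · e^(−0.0262·5/12)
= -44.0234 × 0.989143 = -43.55
Short position value = −(long value) = £43.55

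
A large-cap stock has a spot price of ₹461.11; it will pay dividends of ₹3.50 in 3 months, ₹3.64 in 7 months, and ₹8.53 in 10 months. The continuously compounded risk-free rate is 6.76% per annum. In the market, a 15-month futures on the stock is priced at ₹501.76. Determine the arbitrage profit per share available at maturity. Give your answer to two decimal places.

₹16.32 per share

PV(dividends) I = 3.50·e^(−0.0676·3/12) + 3.64·e^(−0.0676·7/12) + 8.53·e^(−0.0676·10/12) = 15.0034
Fair futures F* = (S − I)·e^(rT) = (461.11 − 15.0034)·e^0.084500 = 446.1066 × 1.088173 = 485.4412
Market ₹501.76 > fair 485.4412: forward overpriced → cash-and-carry (borrow at r, buy the stock and collect the dividends, short the forward).
Profit at T = |F_mkt − F*| = |501.76 − 485.4412| = ₹16.32 per share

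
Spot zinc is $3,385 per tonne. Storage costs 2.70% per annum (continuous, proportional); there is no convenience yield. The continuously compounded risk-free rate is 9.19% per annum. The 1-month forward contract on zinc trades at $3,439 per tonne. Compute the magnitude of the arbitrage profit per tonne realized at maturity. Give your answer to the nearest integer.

$20 per tonne

Fair forward: F* = S·e^(carry·T), with carry = (r + u) = 0.0919 + 0.0270 = 0.1189
F* = 3385 · e^(0.1189 × 1/12) = 3385 · e^0.009908 = 3385 × 1.009957 = $3418.7044
Market $3439 > fair $3418.7044: forward overpriced → cash-and-carry (buy spot, short the forward).
At maturity, profit = |F_mkt − F*| = |3439 − 3418.7044| = $20 per tonne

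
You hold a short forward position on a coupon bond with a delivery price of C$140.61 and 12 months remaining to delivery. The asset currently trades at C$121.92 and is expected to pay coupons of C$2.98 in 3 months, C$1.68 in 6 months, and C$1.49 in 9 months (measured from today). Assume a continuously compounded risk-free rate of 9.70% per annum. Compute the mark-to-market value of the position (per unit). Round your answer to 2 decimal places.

C$11.59

PV(remaining coupons) I = 2.98·e^(−0.0970·3/12) + 1.68·e^(−0.0970·6/12) + 1.49·e^(−0.0970·9/12) = 5.8945
Current forward F = (S − I)·e^(rT) = (121.92 − 5.8945)·e^(0.0970·12/12) = 116.0255 × 1.101860 = 127.8439
Value (long) = (F − K)·e^(−rT) = (127.8439 − 140.61) × 0.907556 = -11.5860
Short position value = −(long value) = C$11.59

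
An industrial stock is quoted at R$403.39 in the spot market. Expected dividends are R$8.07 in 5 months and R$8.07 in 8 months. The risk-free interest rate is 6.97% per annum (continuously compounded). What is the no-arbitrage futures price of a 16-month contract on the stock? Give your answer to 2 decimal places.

R$425.62

PV(dividends) I = 8.07·e^(−0.0697·5/12) + 8.07·e^(−0.0697·8/12)
I = 7.8390 + 7.7036 = 15.5426
F = (S − I)·e^(rT) = (403.39 − 15.5426) · e^(0.0697·16/12)
= 387.8474 · e^0.092933 = 387.8474 × 1.097388 = R$425.62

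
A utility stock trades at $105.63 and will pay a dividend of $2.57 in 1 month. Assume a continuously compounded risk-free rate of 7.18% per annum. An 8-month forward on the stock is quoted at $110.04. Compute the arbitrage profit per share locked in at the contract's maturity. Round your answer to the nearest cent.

$1.91 per share

PV(dividends) I = 2.57·e^(−0.0718·1/12) = 2.5547
Fair forward F* = (S − I)·e^(rT) = (105.63 − 2.5547)·e^0.047867 = 103.0753 × 1.049031 = 108.1292
Market $110.04 > fair 108.1292: forward overpriced → cash-and-carry (borrow at r, buy the stock and collect the dividends, short the forward).
Profit at T = |F_mkt − F*| = |110.04 − 108.1292| = $1.91 per share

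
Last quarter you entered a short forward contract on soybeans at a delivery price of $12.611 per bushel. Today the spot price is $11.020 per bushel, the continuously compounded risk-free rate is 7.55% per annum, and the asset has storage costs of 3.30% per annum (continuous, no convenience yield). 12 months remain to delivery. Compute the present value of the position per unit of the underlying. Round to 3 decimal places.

Current fair forward for the remaining 12 months: F = S·e^((r + u)·T), (r + u) = 0.0755 + 0.0330 = 0.1085
F = 11.020 · e^(0.1085 × 12/12) = 11.020 × 1.114605 = 12.2829
Value of long forward = (F − K)·e^(−rT) = (12.2829 − 12.611) · e^(−0.0755·12/12)
= -0.3281 × 0.927280 = -0.304
Short position value = −(long value) = $0.304

$0.304 per bushel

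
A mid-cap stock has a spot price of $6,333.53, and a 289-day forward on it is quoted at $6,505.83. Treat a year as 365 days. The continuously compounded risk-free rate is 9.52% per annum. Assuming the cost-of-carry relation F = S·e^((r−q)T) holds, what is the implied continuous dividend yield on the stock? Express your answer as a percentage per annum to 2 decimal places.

6.13%

From F = S·e^((r−q)T): (r − q) = ln(F/S)/T
ln(6505.83/6333.53) = ln(1.027204) = 0.026841
(r − q) = 0.026841 / (289/365) = 0.033900
q = r − ln(F/S)/T = 0.0952 − 0.033900 = 0.061300
q = 6.13%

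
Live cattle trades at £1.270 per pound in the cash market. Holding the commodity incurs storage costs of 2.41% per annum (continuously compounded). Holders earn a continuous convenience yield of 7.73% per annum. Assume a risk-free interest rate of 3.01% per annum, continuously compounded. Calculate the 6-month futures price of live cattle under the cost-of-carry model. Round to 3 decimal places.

£1.255 per pound

Net carry = r + u − y = 0.0301 + 0.0241 − 0.0773 = -0.0231
F = S·e^((r+u−y)T) = 1.270 · e^(-0.0231 × 6/12) = 1.270 · e^-0.011550
= 1.270 × 0.988516 = £1.255 per pound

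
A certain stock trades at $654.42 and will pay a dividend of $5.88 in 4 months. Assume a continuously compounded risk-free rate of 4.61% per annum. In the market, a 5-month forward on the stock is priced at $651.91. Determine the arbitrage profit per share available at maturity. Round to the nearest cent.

$9.30 per share

PV(dividends) I = 5.88·e^(−0.0461·4/12) = 5.7903
Fair forward F* = (S − I)·e^(rT) = (654.42 − 5.7903)·e^0.019208 = 648.6297 × 1.019394 = 661.2092
Market $651.91 < fair 661.2092: forward underpriced → reverse cash-and-carry (short the stock, invest proceeds at r, pay the dividends, go long the forward).
Profit at T = |F_mkt − F*| = |651.91 − 661.2092| = $9.30 per share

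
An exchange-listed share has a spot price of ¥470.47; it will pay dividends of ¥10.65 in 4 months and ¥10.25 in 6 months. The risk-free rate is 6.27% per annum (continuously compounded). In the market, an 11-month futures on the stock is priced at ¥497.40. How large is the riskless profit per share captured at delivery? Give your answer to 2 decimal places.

¥20.67 per share

PV(dividends) I = 10.65·e^(−0.0627·4/12) + 10.25·e^(−0.0627·6/12) = 20.3634
Fair futures F* = (S − I)·e^(rT) = (470.47 − 20.3634)·e^0.057475 = 450.1066 × 1.059159 = 476.7345
Market ¥497.40 > fair 476.7345: forward overpriced → cash-and-carry (borrow at r, buy the stock and collect the dividends, short the forward).
Profit at T = |F_mkt − F*| = |497.40 − 476.7345| = ¥20.67 per share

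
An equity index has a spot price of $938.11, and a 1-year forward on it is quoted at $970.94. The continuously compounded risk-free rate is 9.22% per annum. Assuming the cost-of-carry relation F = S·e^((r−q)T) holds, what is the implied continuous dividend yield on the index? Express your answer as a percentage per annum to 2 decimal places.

5.78%

From F = S·e^((r−q)T): (r − q) = ln(F/S)/T
ln(970.94/938.11) = ln(1.034996) = 0.034398
(r − q) = 0.034398 / (1) = 0.034398
q = r − ln(F/S)/T = 0.0922 − 0.034398 = 0.057802
q = 5.78%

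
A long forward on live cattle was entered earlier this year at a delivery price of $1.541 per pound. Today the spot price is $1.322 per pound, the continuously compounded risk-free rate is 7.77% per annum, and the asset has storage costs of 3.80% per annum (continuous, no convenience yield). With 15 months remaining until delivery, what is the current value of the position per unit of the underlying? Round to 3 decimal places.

-$0.012 per pound

Current fair forward for the remaining 15 months: F = S·e^((r + u)·T), (r + u) = 0.0777 + 0.0380 = 0.1157
F = 1.322 · e^(0.1157 × 15/12) = 1.322 × 1.155606 = 1.5277
Value of long forward = (F − K)·e^(−rT) = (1.5277 − 1.541) · e^(−0.0777·15/12)
= -0.0133 × 0.907443 = -0.012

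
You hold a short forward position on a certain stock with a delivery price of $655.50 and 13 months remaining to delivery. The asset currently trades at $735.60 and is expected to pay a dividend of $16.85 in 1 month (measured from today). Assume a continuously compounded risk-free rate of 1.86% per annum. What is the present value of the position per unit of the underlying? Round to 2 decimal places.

PV(remaining dividends) I = 16.85·e^(−0.0186·1/12) = 16.8239
Current forward F = (S − I)·e^(rT) = (735.60 − 16.8239)·e^(0.0186·13/12) = 718.7761 × 1.020354 = 733.4061
Value (long) = (F − K)·e^(−rT) = (733.4061 − 655.50) × 0.980052 = 76.3520
Short position value = −(long value) = -$76.35

-$76.35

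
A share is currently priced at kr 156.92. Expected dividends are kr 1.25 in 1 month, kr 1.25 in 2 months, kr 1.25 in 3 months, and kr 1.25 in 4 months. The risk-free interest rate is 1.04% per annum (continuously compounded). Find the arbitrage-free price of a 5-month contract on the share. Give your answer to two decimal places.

kr 152.59

PV(dividends) I = 1.25·e^(−0.0104·1/12) + 1.25·e^(−0.0104·2/12) + 1.25·e^(−0.0104·3/12) + 1.25·e^(−0.0104·4/12)
I = 1.2489 + 1.2478 + 1.2468 + 1.2457 = 4.9892
F = (S − I)·e^(rT) = (156.92 − 4.9892) · e^(0.0104·5/12)
= 151.9308 · e^0.004333 = 151.9308 × 1.004342 = kr 152.59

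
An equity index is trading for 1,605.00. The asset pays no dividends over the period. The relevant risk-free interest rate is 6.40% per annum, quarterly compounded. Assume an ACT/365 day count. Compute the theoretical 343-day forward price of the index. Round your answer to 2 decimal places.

1,703.68

F = S · (1+r/4)^(4T)
= 1605.00 × 1.06148237
F = 1,703.68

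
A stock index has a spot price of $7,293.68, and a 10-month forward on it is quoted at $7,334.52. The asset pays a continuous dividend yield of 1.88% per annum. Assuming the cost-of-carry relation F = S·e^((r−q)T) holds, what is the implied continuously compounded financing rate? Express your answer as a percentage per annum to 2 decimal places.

2.55%

From F = S·e^((r−q)T): (r − q) = ln(F/S)/T
ln(7334.52/7293.68) = ln(1.005599) = 0.005583
(r − q) = 0.005583 / (10/12) = 0.006700
r = ln(F/S)/T + q = 0.006700 + 0.0188 = 0.025500
r = 2.55%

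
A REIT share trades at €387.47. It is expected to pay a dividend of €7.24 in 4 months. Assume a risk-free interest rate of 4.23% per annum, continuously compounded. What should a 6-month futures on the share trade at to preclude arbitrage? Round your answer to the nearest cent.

PV(dividends) I = 7.24·e^(−0.0423·4/12)
I = 7.1386
F = (S − I)·e^(rT) = (387.47 − 7.1386) · e^(0.0423·6/12)
= 380.3314 · e^0.021150 = 380.3314 × 1.021375 = €388.46

€388.46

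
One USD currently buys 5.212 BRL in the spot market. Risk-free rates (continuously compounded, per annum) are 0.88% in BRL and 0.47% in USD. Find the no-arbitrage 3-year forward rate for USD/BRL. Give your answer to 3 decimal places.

5.277

F = S·e^((r_BRL − r_USD)T) = 5.212 · e^((0.0088 − 0.0047) × 3)
= 5.212 · e^0.012300 = 5.212 × 1.012376
F = 5.277 BRL per USD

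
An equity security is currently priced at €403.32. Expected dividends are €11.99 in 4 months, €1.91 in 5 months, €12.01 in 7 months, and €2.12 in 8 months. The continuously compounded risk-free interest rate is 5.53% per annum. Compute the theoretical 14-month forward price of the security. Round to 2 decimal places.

€401.07

PV(dividends) I = 11.99·e^(−0.0553·4/12) + 1.91·e^(−0.0553·5/12) + 12.01·e^(−0.0553·7/12) + 2.12·e^(−0.0553·8/12)
I = 11.7710 + 1.8665 + 11.6288 + 2.0433 = 27.3096
F = (S − I)·e^(rT) = (403.32 − 27.3096) · e^(0.0553·14/12)
= 376.0104 · e^0.064517 = 376.0104 × 1.066644 = €401.07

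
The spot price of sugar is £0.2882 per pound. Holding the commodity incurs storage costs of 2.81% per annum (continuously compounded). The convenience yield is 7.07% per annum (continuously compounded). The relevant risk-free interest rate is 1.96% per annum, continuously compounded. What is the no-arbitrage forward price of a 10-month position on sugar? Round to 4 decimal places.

£0.2827 per pound

Net carry = r + u − y = 0.0196 + 0.0281 − 0.0707 = -0.0230
F = S·e^((r+u−y)T) = 0.2882 · e^(-0.0230 × 10/12) = 0.2882 · e^-0.019167
= 0.2882 × 0.981016 = £0.2827 per pound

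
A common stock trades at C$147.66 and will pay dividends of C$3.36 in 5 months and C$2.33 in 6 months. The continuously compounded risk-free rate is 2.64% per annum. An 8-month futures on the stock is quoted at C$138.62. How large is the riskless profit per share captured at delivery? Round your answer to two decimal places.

PV(dividends) I = 3.36·e^(−0.0264·5/12) + 2.33·e^(−0.0264·6/12) = 5.6227
Fair futures F* = (S − I)·e^(rT) = (147.66 − 5.6227)·e^0.017600 = 142.0373 × 1.017756 = 144.5593
Market C$138.62 < fair 144.5593: forward underpriced → reverse cash-and-carry (short the stock, invest proceeds at r, pay the dividends, go long the forward).
Profit at T = |F_mkt − F*| = |138.62 − 144.5593| = C$5.94 per share

C$5.94 per share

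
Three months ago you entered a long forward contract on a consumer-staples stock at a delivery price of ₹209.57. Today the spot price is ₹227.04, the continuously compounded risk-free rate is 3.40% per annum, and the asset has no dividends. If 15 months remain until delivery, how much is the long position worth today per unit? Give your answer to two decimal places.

Current fair forward for the remaining 15 months: F = S·e^(r·T), r = 0.0340
F = 227.04 · e^(0.0340 × 15/12) = 227.04 × 1.043416 = 236.8972
Value of long forward = (F − K)·e^(−rT) = (236.8972 − 209.57) · e^(−0.0340·15/12)
= 27.3272 × 0.958390 = 26.19

₹26.19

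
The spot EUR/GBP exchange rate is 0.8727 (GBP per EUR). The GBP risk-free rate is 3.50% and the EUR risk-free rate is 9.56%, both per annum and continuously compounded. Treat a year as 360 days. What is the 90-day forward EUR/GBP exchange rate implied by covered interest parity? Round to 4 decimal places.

0.8596

F = S·e^((r_GBP − r_EUR)T) = 0.8727 · e^((0.0350 − 0.0956) × 90/360)
= 0.8727 · e^-0.015150 = 0.8727 × 0.984964
F = 0.8596 GBP per EUR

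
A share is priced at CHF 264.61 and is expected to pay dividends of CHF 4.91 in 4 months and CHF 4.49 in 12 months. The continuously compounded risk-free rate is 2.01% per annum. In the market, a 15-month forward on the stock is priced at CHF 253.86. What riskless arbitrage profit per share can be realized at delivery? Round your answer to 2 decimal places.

CHF 7.97 per share

PV(dividends) I = 4.91·e^(−0.0201·4/12) + 4.49·e^(−0.0201·12/12) = 9.2779
Fair forward F* = (S − I)·e^(rT) = (264.61 − 9.2779)·e^0.025125 = 255.3321 × 1.025443 = 261.8285
Market CHF 253.86 < fair 261.8285: forward underpriced → reverse cash-and-carry (short the stock, invest proceeds at r, pay the dividends, go long the forward).
Profit at T = |F_mkt − F*| = |253.86 − 261.8285| = CHF 7.97 per share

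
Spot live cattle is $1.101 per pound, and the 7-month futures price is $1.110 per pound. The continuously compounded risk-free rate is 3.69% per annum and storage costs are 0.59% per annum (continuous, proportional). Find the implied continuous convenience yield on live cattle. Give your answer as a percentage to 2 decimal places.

2.88%

F = S·e^((r+u−y)T) ⇒ (r+u−y) = ln(F/S)/T
ln(1.110/1.101) = 0.008141; /T ⇒ 0.013956
y = r + u − ln(F/S)/T = 0.0369 + 0.0059 − 0.013956 = 0.028844
y = 2.88%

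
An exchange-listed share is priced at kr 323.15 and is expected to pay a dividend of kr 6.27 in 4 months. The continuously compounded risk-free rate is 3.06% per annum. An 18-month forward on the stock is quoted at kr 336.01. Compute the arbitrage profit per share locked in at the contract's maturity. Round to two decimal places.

kr 4.18 per share

PV(dividends) I = 6.27·e^(−0.0306·4/12) = 6.2064
Fair forward F* = (S − I)·e^(rT) = (323.15 − 6.2064)·e^0.045900 = 316.9436 × 1.046970 = 331.8304
Market kr 336.01 > fair 331.8304: forward overpriced → cash-and-carry (borrow at r, buy the stock and collect the dividends, short the forward).
Profit at T = |F_mkt − F*| = |336.01 − 331.8304| = kr 4.18 per share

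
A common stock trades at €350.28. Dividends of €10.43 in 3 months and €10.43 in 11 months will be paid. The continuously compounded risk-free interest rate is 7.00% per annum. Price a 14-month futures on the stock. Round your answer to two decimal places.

PV(dividends) I = 10.43·e^(−0.0700·3/12) + 10.43·e^(−0.0700·11/12)
I = 10.2491 + 9.7818 = 20.0309
F = (S − I)·e^(rT) = (350.28 − 20.0309) · e^(0.0700·14/12)
= 330.2491 · e^0.081667 = 330.2491 × 1.085094 = €358.35

€358.35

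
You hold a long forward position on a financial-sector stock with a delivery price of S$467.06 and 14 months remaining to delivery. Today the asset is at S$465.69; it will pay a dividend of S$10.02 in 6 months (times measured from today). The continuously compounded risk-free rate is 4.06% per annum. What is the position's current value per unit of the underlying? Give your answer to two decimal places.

PV(remaining dividends) I = 10.02·e^(−0.0406·6/12) = 9.8186
Current forward F = (S − I)·e^(rT) = (465.69 − 9.8186)·e^(0.0406·14/12) = 455.8714 × 1.048506 = 477.9839
Value (long) = (F − K)·e^(−rT) = (477.9839 − 467.06) × 0.953738 = 10.4185
Value = S$10.42

S$10.42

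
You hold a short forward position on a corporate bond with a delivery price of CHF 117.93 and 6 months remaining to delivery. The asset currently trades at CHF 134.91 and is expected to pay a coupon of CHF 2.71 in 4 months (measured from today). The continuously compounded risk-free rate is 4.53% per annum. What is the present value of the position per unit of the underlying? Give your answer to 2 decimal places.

PV(remaining coupons) I = 2.71·e^(−0.0453·4/12) = 2.6694
Current forward F = (S − I)·e^(rT) = (134.91 − 2.6694)·e^(0.0453·6/12) = 132.2406 × 1.022908 = 135.2700
Value (long) = (F − K)·e^(−rT) = (135.2700 − 117.93) × 0.977605 = 16.9517
Short position value = −(long value) = -CHF 16.95

-CHF 16.95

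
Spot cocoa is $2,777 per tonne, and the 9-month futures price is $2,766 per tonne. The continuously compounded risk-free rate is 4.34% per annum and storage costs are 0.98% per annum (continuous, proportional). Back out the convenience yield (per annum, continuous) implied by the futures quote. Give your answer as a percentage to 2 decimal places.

5.85%

F = S·e^((r+u−y)T) ⇒ (r+u−y) = ln(F/S)/T
ln(2766/2777) = -0.003969; /T ⇒ -0.005292
y = r + u − ln(F/S)/T = 0.0434 + 0.0098 + 0.005292 = 0.058492
y = 5.85%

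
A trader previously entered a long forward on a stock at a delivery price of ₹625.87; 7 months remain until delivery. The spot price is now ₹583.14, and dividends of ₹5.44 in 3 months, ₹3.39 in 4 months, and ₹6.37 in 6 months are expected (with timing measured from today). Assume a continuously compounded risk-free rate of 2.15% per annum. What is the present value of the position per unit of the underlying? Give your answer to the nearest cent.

-₹50.01

PV(remaining dividends) I = 5.44·e^(−0.0215·3/12) + 3.39·e^(−0.0215·4/12) + 6.37·e^(−0.0215·6/12) = 15.0785
Current forward F = (S − I)·e^(rT) = (583.14 − 15.0785)·e^(0.0215·7/12) = 568.0615 × 1.012621 = 575.2310
Value (long) = (F − K)·e^(−rT) = (575.2310 − 625.87) × 0.987537 = -50.0079
Value = -₹50.01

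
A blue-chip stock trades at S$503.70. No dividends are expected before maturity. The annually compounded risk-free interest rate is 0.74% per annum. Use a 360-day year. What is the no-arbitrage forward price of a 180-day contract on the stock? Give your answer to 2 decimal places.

F = S · (1+r)^T
= 503.70 × 1.003693
F = S$505.56

S$505.56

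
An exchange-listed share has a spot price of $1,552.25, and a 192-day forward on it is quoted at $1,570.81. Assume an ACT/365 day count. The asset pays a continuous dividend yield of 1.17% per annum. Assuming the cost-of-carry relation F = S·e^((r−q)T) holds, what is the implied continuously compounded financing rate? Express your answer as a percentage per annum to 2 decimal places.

From F = S·e^((r−q)T): (r − q) = ln(F/S)/T
ln(1570.81/1552.25) = ln(1.011957) = 0.011886
(r − q) = 0.011886 / (192/365) = 0.022596
r = ln(F/S)/T + q = 0.022596 + 0.0117 = 0.034296
r = 3.43%

3.43%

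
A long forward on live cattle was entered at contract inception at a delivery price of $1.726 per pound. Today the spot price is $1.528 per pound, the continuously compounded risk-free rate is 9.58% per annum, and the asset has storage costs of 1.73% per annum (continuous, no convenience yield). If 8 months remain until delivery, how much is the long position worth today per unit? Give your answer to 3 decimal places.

-$0.073 per pound

Current fair forward for the remaining 8 months: F = S·e^((r + u)·T), (r + u) = 0.0958 + 0.0173 = 0.1131
F = 1.528 · e^(0.1131 × 8/12) = 1.528 × 1.078315 = 1.6477
Value of long forward = (F − K)·e^(−rT) = (1.6477 − 1.726) · e^(−0.0958·8/12)
= -0.0783 × 0.938130 = -0.073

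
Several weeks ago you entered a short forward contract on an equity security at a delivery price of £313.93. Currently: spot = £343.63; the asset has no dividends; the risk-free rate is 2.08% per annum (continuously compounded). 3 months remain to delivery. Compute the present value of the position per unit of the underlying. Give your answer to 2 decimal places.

Current fair forward for the remaining 3 months: F = S·e^(r·T), r = 0.0208
F = 343.63 · e^(0.0208 × 3/12) = 343.63 × 1.005214 = 345.4217
Value of long forward = (F − K)·e^(−rT) = (345.4217 − 313.93) · e^(−0.0208·3/12)
= 31.4917 × 0.994813 = 31.33
Short position value = −(long value) = -£31.33

-£31.33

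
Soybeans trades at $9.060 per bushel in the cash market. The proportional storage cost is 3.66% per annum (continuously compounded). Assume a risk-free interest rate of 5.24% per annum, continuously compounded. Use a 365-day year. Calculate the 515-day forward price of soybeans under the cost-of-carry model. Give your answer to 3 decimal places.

$10.272 per bushel

Net carry = r + u − y = 0.0524 + 0.0366 − 0.0000 = 0.0890
F = S·e^((r+u−y)T) = 9.060 · e^(0.0890 × 515/365) = 9.060 · e^0.125575
= 9.060 × 1.133800 = $10.272 per bushel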